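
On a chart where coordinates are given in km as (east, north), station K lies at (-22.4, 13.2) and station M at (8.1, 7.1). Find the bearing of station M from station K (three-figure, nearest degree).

Δeast = 8.1 − -22.4 = 30.50; Δnorth = 7.1 − 13.2 = -6.10.
Bearing = atan2(Δeast, Δnorth) mod 360° = 101.31° ≈ 101°.

101°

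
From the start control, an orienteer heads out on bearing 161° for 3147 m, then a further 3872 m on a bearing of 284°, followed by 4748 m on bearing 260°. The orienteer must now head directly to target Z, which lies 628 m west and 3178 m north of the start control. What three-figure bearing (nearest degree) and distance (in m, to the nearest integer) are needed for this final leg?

Leg 1 (161°, 3147 m): east 3147 sin 161° = 1024.56, north 3147 cos 161° = -2975.55
Leg 2 (284°, 3872 m): east 3872 sin 284° = -3756.99, north 3872 cos 284° = 936.72
Leg 3 (260°, 4748 m): east 4748 sin 260° = -4675.87, north 4748 cos 260° = -824.48
Current position: (-7408.29, -2863.31). Target: (-628, 3178). Remaining: Δeast = 6780.29, Δnorth = 6041.31.
Bearing = atan2(6780.29, 6041.31) mod 360° = 48.30°; distance = √((6780.29)² + (6041.31)²) = 9081.284 m.

048°, 9081 m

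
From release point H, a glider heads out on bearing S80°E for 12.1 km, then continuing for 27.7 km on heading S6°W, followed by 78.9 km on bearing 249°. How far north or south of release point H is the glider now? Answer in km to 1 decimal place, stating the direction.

57.9 km south

Leg 1 (S80°E, 12.1 km): east 12.1 sin 100° = 11.92, north 12.1 cos 100° = -2.10
Leg 2 (S6°W, 27.7 km): east 27.7 sin 186° = -2.90, north 27.7 cos 186° = -27.55
Leg 3 (249°, 78.9 km): east 78.9 sin 249° = -73.66, north 78.9 cos 249° = -28.28
Net north component: -57.92 km.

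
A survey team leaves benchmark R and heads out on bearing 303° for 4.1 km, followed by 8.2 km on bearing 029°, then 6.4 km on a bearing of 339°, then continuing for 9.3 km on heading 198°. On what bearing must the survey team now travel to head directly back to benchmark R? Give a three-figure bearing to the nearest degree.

Leg 1 (303°, 4.1 km): east 4.1 sin 303° = -3.44, north 4.1 cos 303° = 2.23
Leg 2 (029°, 8.2 km): east 8.2 sin 29° = 3.98, north 8.2 cos 29° = 7.17
Leg 3 (339°, 6.4 km): east 6.4 sin 339° = -2.29, north 6.4 cos 339° = 5.97
Leg 4 (198°, 9.3 km): east 9.3 sin 198° = -2.87, north 9.3 cos 198° = -8.84
Net displacement: -4.63 east, 6.53 north. Direction back to start is (4.63, -6.53): bearing = atan2(4.63, -6.53) mod 360° = 144.68° ≈ 145°.

145°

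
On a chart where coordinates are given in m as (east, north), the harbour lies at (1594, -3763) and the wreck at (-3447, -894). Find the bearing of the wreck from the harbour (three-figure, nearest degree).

300°

Δeast = -3447 − 1594 = -5041.00; Δnorth = -894 − -3763 = 2869.00.
Bearing = atan2(Δeast, Δnorth) mod 360° = 299.65° ≈ 300°.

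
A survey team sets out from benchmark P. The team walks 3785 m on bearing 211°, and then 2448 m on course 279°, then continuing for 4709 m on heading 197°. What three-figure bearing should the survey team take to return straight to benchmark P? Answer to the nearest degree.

Leg 1 (211°, 3785 m): east 3785 sin 211° = -1949.42, north 3785 cos 211° = -3244.38
Leg 2 (279°, 2448 m): east 2448 sin 279° = -2417.86, north 2448 cos 279° = 382.95
Leg 3 (197°, 4709 m): east 4709 sin 197° = -1376.78, north 4709 cos 197° = -4503.24
Net displacement: -5744.06 east, -7364.67 north. Direction back to start is (5744.06, 7364.67): bearing = atan2(5744.06, 7364.67) mod 360° = 37.95° ≈ 038°.

038°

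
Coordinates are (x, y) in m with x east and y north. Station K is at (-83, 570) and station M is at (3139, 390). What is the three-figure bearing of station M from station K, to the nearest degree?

093°

Δeast = 3139 − -83 = 3222.00; Δnorth = 390 − 570 = -180.00.
Bearing = atan2(Δeast, Δnorth) mod 360° = 93.20° ≈ 093°.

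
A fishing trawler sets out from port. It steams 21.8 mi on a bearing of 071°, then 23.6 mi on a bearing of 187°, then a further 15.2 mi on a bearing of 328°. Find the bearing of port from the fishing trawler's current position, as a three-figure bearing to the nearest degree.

Leg 1 (071°, 21.8 mi): east 21.8 sin 71° = 20.61, north 21.8 cos 71° = 7.10
Leg 2 (187°, 23.6 mi): east 23.6 sin 187° = -2.88, north 23.6 cos 187° = -23.42
Leg 3 (328°, 15.2 mi): east 15.2 sin 328° = -8.05, north 15.2 cos 328° = 12.89
Net displacement: 9.68 east, -3.44 north. Direction back to start is (-9.68, 3.44): bearing = atan2(-9.68, 3.44) mod 360° = 289.54° ≈ 290°.

290°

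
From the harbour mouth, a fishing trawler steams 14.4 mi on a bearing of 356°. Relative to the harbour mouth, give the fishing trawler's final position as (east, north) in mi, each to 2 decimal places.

(-1.00, 14.36)

Leg 1 (356°, 14.4 mi): east 14.4 sin 356° = -1.00, north 14.4 cos 356° = 14.36
Summing: -1.00 mi east, 14.36 mi north → (-1.00, 14.36).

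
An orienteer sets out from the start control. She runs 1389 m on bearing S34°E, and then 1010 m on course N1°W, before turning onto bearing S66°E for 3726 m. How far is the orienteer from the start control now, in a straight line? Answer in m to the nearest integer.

4481 m

Leg 1 (S34°E, 1389 m): east 1389 sin 146° = 776.72, north 1389 cos 146° = -1151.53
Leg 2 (N1°W, 1010 m): east 1010 sin 359° = -17.63, north 1010 cos 359° = 1009.85
Leg 3 (S66°E, 3726 m): east 3726 sin 114° = 3403.87, north 3726 cos 114° = -1515.50
Net: 4162.96 east, -1657.19 north. Distance = √((4162.96)² + (-1657.19)²) = 4480.684 m.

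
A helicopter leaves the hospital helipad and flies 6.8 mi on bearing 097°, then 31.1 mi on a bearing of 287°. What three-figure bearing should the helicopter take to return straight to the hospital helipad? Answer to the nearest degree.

Leg 1 (097°, 6.8 mi): east 6.8 sin 97° = 6.75, north 6.8 cos 97° = -0.83
Leg 2 (287°, 31.1 mi): east 31.1 sin 287° = -29.74, north 31.1 cos 287° = 9.09
Net displacement: -22.99 east, 8.26 north. Direction back to start is (22.99, -8.26): bearing = atan2(22.99, -8.26) mod 360° = 109.77° ≈ 110°.

110°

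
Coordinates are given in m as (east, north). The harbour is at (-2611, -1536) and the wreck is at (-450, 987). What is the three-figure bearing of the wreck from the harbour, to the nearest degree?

041°

Δeast = -450 − -2611 = 2161.00; Δnorth = 987 − -1536 = 2523.00.
Bearing = atan2(Δeast, Δnorth) mod 360° = 40.58° ≈ 041°.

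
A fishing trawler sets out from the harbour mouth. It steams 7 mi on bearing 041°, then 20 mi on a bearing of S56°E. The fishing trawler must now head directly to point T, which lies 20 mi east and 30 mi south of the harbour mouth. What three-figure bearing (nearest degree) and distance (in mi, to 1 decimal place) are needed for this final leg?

183°, 24.1 mi

Leg 1 (041°, 7 mi): east 7 sin 41° = 4.59, north 7 cos 41° = 5.28
Leg 2 (S56°E, 20 mi): east 20 sin 124° = 16.58, north 20 cos 124° = -11.18
Current position: (21.17, -5.90). Target: (20, -30). Remaining: Δeast = -1.17, Δnorth = -24.10.
Bearing = atan2(-1.17, -24.10) mod 360° = 182.79°; distance = √((-1.17)² + (-24.10)²) = 24.128 mi.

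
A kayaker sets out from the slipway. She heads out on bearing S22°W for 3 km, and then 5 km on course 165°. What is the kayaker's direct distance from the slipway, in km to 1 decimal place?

7.6 km

Leg 1 (S22°W, 3 km): east 3 sin 202° = -1.12, north 3 cos 202° = -2.78
Leg 2 (165°, 5 km): east 5 sin 165° = 1.29, north 5 cos 165° = -4.83
Net: 0.17 east, -7.61 north. Distance = √((0.17)² + (-7.61)²) = 7.613 km.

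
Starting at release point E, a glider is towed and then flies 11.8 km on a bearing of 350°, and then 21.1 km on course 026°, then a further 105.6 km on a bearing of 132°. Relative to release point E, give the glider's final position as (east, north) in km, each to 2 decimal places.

Leg 1 (350°, 11.8 km): east 11.8 sin 350° = -2.05, north 11.8 cos 350° = 11.62
Leg 2 (026°, 21.1 km): east 21.1 sin 26° = 9.25, north 21.1 cos 26° = 18.96
Leg 3 (132°, 105.6 km): east 105.6 sin 132° = 78.48, north 105.6 cos 132° = -70.66
Summing: 85.68 km east, -40.07 km north → (85.68, -40.07).

(85.68, -40.07)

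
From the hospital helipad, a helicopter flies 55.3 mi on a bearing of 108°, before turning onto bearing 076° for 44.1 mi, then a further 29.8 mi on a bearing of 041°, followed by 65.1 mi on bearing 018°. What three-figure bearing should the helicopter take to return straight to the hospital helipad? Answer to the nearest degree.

Leg 1 (108°, 55.3 mi): east 55.3 sin 108° = 52.59, north 55.3 cos 108° = -17.09
Leg 2 (076°, 44.1 mi): east 44.1 sin 76° = 42.79, north 44.1 cos 76° = 10.67
Leg 3 (041°, 29.8 mi): east 29.8 sin 41° = 19.55, north 29.8 cos 41° = 22.49
Leg 4 (018°, 65.1 mi): east 65.1 sin 18° = 20.12, north 65.1 cos 18° = 61.91
Net displacement: 135.05 east, 77.98 north. Direction back to start is (-135.05, -77.98): bearing = atan2(-135.05, -77.98) mod 360° = 240.00° ≈ 240°.

240°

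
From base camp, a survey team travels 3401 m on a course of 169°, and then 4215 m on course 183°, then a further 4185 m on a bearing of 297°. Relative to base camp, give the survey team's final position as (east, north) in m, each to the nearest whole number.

Leg 1 (169°, 3401 m): east 3401 sin 169° = 648.94, north 3401 cos 169° = -3338.51
Leg 2 (183°, 4215 m): east 4215 sin 183° = -220.60, north 4215 cos 183° = -4209.22
Leg 3 (297°, 4185 m): east 4185 sin 297° = -3728.86, north 4185 cos 297° = 1899.95
Summing: -3300.52 m east, -5647.79 m north → (-3301, -5648).

(-3301, -5648)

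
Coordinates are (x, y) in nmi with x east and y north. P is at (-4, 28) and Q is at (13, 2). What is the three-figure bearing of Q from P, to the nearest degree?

147°

Δeast = 13 − -4 = 17.00; Δnorth = 2 − 28 = -26.00.
Bearing = atan2(Δeast, Δnorth) mod 360° = 146.82° ≈ 147°.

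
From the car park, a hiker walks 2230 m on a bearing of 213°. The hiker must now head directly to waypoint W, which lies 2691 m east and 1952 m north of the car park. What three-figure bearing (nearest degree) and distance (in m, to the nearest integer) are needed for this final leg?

046°, 5465 m

Leg 1 (213°, 2230 m): east 2230 sin 213° = -1214.55, north 2230 cos 213° = -1870.24
Current position: (-1214.55, -1870.24). Target: (2691, 1952). Remaining: Δeast = 3905.55, Δnorth = 3822.24.
Bearing = atan2(3905.55, 3822.24) mod 360° = 45.62°; distance = √((3905.55)² + (3822.24)²) = 5464.683 m.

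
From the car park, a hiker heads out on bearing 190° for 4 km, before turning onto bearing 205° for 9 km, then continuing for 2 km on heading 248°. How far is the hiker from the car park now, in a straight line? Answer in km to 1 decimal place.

Leg 1 (190°, 4 km): east 4 sin 190° = -0.69, north 4 cos 190° = -3.94
Leg 2 (205°, 9 km): east 9 sin 205° = -3.80, north 9 cos 205° = -8.16
Leg 3 (248°, 2 km): east 2 sin 248° = -1.85, north 2 cos 248° = -0.75
Net: -6.35 east, -12.85 north. Distance = √((-6.35)² + (-12.85)²) = 14.330 km.

14.3 km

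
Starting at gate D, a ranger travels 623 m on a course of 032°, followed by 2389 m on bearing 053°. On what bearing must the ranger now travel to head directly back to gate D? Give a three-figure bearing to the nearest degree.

229°

Leg 1 (032°, 623 m): east 623 sin 32° = 330.14, north 623 cos 32° = 528.33
Leg 2 (053°, 2389 m): east 2389 sin 53° = 1907.94, north 2389 cos 53° = 1437.74
Net displacement: 2238.08 east, 1966.07 north. Direction back to start is (-2238.08, -1966.07): bearing = atan2(-2238.08, -1966.07) mod 360° = 228.70° ≈ 229°.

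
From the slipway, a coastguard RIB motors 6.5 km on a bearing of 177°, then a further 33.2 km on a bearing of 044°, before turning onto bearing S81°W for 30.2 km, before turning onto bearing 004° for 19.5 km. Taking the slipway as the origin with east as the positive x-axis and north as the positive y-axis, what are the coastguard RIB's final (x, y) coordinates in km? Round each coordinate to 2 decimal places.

(-5.07, 32.12)

Leg 1 (177°, 6.5 km): east 6.5 sin 177° = 0.34, north 6.5 cos 177° = -6.49
Leg 2 (044°, 33.2 km): east 33.2 sin 44° = 23.06, north 33.2 cos 44° = 23.88
Leg 3 (S81°W, 30.2 km): east 30.2 sin 261° = -29.83, north 30.2 cos 261° = -4.72
Leg 4 (004°, 19.5 km): east 19.5 sin 4° = 1.36, north 19.5 cos 4° = 19.45
Summing: -5.07 km east, 32.12 km north → (-5.07, 32.12).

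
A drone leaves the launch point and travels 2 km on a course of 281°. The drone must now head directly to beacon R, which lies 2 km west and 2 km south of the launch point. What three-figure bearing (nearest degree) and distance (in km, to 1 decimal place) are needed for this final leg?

181°, 2.4 km

Leg 1 (281°, 2 km): east 2 sin 281° = -1.96, north 2 cos 281° = 0.38
Current position: (-1.96, 0.38). Target: (-2, -2). Remaining: Δeast = -0.04, Δnorth = -2.38.
Bearing = atan2(-0.04, -2.38) mod 360° = 180.88°; distance = √((-0.04)² + (-2.38)²) = 2.382 km.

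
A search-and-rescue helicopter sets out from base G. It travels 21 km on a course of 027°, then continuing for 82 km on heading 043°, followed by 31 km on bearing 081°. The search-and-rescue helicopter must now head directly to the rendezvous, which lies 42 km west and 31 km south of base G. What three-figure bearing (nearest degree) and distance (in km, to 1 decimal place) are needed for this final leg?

230°, 179.4 km

Leg 1 (027°, 21 km): east 21 sin 27° = 9.53, north 21 cos 27° = 18.71
Leg 2 (043°, 82 km): east 82 sin 43° = 55.92, north 82 cos 43° = 59.97
Leg 3 (081°, 31 km): east 31 sin 81° = 30.62, north 31 cos 81° = 4.85
Current position: (96.08, 83.53). Target: (-42, -31). Remaining: Δeast = -138.08, Δnorth = -114.53.
Bearing = atan2(-138.08, -114.53) mod 360° = 230.32°; distance = √((-138.08)² + (-114.53)²) = 179.395 km.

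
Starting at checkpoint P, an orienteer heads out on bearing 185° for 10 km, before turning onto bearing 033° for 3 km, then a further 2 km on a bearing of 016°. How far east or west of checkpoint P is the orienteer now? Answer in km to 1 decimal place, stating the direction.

1.3 km east

Leg 1 (185°, 10 km): east 10 sin 185° = -0.87, north 10 cos 185° = -9.96
Leg 2 (033°, 3 km): east 3 sin 33° = 1.63, north 3 cos 33° = 2.52
Leg 3 (016°, 2 km): east 2 sin 16° = 0.55, north 2 cos 16° = 1.92
Net east component: 1.31 km.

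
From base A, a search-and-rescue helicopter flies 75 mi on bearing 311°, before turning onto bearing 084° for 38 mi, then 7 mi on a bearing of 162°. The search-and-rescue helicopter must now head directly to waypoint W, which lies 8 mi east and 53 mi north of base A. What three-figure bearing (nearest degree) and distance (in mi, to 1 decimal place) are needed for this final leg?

075°, 25.5 mi

Leg 1 (311°, 75 mi): east 75 sin 311° = -56.60, north 75 cos 311° = 49.20
Leg 2 (084°, 38 mi): east 38 sin 84° = 37.79, north 38 cos 84° = 3.97
Leg 3 (162°, 7 mi): east 7 sin 162° = 2.16, north 7 cos 162° = -6.66
Current position: (-16.65, 46.52). Target: (8, 53). Remaining: Δeast = 24.65, Δnorth = 6.48.
Bearing = atan2(24.65, 6.48) mod 360° = 75.27°; distance = √((24.65)² + (6.48)²) = 25.486 mi.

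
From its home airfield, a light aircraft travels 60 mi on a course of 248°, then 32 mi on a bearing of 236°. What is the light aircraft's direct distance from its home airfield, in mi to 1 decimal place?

Leg 1 (248°, 60 mi): east 60 sin 248° = -55.63, north 60 cos 248° = -22.48
Leg 2 (236°, 32 mi): east 32 sin 236° = -26.53, north 32 cos 236° = -17.89
Net: -82.16 east, -40.37 north. Distance = √((-82.16)² + (-40.37)²) = 91.543 mi.

91.5 mi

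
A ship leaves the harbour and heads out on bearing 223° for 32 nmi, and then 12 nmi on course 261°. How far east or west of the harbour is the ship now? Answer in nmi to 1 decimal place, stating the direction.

33.7 nmi west

Leg 1 (223°, 32 nmi): east 32 sin 223° = -21.82, north 32 cos 223° = -23.40
Leg 2 (261°, 12 nmi): east 12 sin 261° = -11.85, north 12 cos 261° = -1.88
Net east component: -33.68 nmi.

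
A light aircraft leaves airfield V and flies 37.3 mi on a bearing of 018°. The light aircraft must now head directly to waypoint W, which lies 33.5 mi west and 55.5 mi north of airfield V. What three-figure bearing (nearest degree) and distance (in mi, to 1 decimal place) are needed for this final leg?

Leg 1 (018°, 37.3 mi): east 37.3 sin 18° = 11.53, north 37.3 cos 18° = 35.47
Current position: (11.53, 35.47). Target: (-33.5, 55.5). Remaining: Δeast = -45.03, Δnorth = 20.03.
Bearing = atan2(-45.03, 20.03) mod 360° = 293.98°; distance = √((-45.03)² + (20.03)²) = 49.279 mi.

294°, 49.3 mi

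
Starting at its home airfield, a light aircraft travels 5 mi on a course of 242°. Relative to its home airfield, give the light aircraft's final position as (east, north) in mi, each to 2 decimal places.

(-4.41, -2.35)

Leg 1 (242°, 5 mi): east 5 sin 242° = -4.41, north 5 cos 242° = -2.35
Summing: -4.41 mi east, -2.35 mi north → (-4.41, -2.35).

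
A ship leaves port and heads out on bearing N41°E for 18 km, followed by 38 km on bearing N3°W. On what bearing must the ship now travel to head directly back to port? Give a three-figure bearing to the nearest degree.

Leg 1 (N41°E, 18 km): east 18 sin 41° = 11.81, north 18 cos 41° = 13.58
Leg 2 (N3°W, 38 km): east 38 sin 357° = -1.99, north 38 cos 357° = 37.95
Net displacement: 9.82 east, 51.53 north. Direction back to start is (-9.82, -51.53): bearing = atan2(-9.82, -51.53) mod 360° = 190.79° ≈ 191°.

191°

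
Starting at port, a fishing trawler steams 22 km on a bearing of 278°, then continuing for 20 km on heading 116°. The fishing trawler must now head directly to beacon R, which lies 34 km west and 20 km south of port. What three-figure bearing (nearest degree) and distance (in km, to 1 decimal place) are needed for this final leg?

Leg 1 (278°, 22 km): east 22 sin 278° = -21.79, north 22 cos 278° = 3.06
Leg 2 (116°, 20 km): east 20 sin 116° = 17.98, north 20 cos 116° = -8.77
Current position: (-3.81, -5.71). Target: (-34, -20). Remaining: Δeast = -30.19, Δnorth = -14.29.
Bearing = atan2(-30.19, -14.29) mod 360° = 244.66°; distance = √((-30.19)² + (-14.29)²) = 33.403 km.

245°, 33.4 km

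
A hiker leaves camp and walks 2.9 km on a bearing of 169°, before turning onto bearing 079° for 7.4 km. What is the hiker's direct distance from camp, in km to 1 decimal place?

7.9 km

Leg 1 (169°, 2.9 km): east 2.9 sin 169° = 0.55, north 2.9 cos 169° = -2.85
Leg 2 (079°, 7.4 km): east 7.4 sin 79° = 7.26, north 7.4 cos 79° = 1.41
Net: 7.82 east, -1.43 north. Distance = √((7.82)² + (-1.43)²) = 7.948 km.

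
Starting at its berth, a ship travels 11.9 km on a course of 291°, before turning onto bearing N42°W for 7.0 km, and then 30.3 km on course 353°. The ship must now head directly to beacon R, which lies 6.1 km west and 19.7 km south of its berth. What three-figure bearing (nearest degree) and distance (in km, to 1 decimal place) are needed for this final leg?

167°, 60.7 km

Leg 1 (291°, 11.9 km): east 11.9 sin 291° = -11.11, north 11.9 cos 291° = 4.26
Leg 2 (N42°W, 7.0 km): east 7.0 sin 318° = -4.68, north 7.0 cos 318° = 5.20
Leg 3 (353°, 30.3 km): east 30.3 sin 353° = -3.69, north 30.3 cos 353° = 30.07
Current position: (-19.49, 39.54). Target: (-6.1, -19.7). Remaining: Δeast = 13.39, Δnorth = -59.24.
Bearing = atan2(13.39, -59.24) mod 360° = 167.27°; distance = √((13.39)² + (-59.24)²) = 60.734 km.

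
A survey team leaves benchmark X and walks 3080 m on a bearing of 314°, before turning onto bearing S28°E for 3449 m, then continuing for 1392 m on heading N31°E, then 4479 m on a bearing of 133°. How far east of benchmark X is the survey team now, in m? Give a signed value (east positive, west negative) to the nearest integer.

Leg 1 (314°, 3080 m): east 3080 sin 314° = -2215.57, north 3080 cos 314° = 2139.55
Leg 2 (S28°E, 3449 m): east 3449 sin 152° = 1619.21, north 3449 cos 152° = -3045.29
Leg 3 (N31°E, 1392 m): east 1392 sin 31° = 716.93, north 1392 cos 31° = 1193.18
Leg 4 (133°, 4479 m): east 4479 sin 133° = 3275.73, north 4479 cos 133° = -3054.67
Net east component: 3396.31 m.

3396 m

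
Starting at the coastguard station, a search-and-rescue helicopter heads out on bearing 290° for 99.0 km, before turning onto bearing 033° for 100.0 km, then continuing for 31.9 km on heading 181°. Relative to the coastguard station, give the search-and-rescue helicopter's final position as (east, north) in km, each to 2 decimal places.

Leg 1 (290°, 99.0 km): east 99.0 sin 290° = -93.03, north 99.0 cos 290° = 33.86
Leg 2 (033°, 100.0 km): east 100.0 sin 33° = 54.46, north 100.0 cos 33° = 83.87
Leg 3 (181°, 31.9 km): east 31.9 sin 181° = -0.56, north 31.9 cos 181° = -31.90
Summing: -39.12 km east, 85.83 km north → (-39.12, 85.83).

(-39.12, 85.83)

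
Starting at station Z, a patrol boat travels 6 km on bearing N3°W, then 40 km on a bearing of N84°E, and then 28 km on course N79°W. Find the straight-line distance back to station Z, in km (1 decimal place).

19.6 km

Leg 1 (N3°W, 6 km): east 6 sin 357° = -0.31, north 6 cos 357° = 5.99
Leg 2 (N84°E, 40 km): east 40 sin 84° = 39.78, north 40 cos 84° = 4.18
Leg 3 (N79°W, 28 km): east 28 sin 281° = -27.49, north 28 cos 281° = 5.34
Net: 11.98 east, 15.52 north. Distance = √((11.98)² + (15.52)²) = 19.603 km.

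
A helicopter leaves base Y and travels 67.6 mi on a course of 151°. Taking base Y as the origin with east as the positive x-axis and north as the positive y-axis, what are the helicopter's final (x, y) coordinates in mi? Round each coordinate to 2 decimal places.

(32.77, -59.12)

Leg 1 (151°, 67.6 mi): east 67.6 sin 151° = 32.77, north 67.6 cos 151° = -59.12
Summing: 32.77 mi east, -59.12 mi north → (32.77, -59.12).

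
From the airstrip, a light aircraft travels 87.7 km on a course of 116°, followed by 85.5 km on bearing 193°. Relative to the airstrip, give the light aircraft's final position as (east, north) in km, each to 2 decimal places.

(59.59, -121.75)

Leg 1 (116°, 87.7 km): east 87.7 sin 116° = 78.82, north 87.7 cos 116° = -38.45
Leg 2 (193°, 85.5 km): east 85.5 sin 193° = -19.23, north 85.5 cos 193° = -83.31
Summing: 59.59 km east, -121.75 km north → (59.59, -121.75).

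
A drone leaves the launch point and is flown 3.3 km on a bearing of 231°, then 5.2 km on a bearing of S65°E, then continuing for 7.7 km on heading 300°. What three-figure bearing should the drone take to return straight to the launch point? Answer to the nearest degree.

Leg 1 (231°, 3.3 km): east 3.3 sin 231° = -2.56, north 3.3 cos 231° = -2.08
Leg 2 (S65°E, 5.2 km): east 5.2 sin 115° = 4.71, north 5.2 cos 115° = -2.20
Leg 3 (300°, 7.7 km): east 7.7 sin 300° = -6.67, north 7.7 cos 300° = 3.85
Net displacement: -4.52 east, -0.42 north. Direction back to start is (4.52, 0.42): bearing = atan2(4.52, 0.42) mod 360° = 84.64° ≈ 085°.

085°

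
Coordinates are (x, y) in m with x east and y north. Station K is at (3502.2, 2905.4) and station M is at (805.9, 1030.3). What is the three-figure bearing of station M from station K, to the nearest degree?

Δeast = 805.9 − 3502.2 = -2696.30; Δnorth = 1030.3 − 2905.4 = -1875.10.
Bearing = atan2(Δeast, Δnorth) mod 360° = 235.18° ≈ 235°.

235°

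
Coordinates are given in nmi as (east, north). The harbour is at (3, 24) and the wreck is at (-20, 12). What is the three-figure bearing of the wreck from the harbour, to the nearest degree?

Δeast = -20 − 3 = -23.00; Δnorth = 12 − 24 = -12.00.
Bearing = atan2(Δeast, Δnorth) mod 360° = 242.45° ≈ 242°.

242°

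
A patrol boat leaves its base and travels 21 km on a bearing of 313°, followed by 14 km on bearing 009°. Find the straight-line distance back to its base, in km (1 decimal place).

31.1 km

Leg 1 (313°, 21 km): east 21 sin 313° = -15.36, north 21 cos 313° = 14.32
Leg 2 (009°, 14 km): east 14 sin 9° = 2.19, north 14 cos 9° = 13.83
Net: -13.17 east, 28.15 north. Distance = √((-13.17)² + (28.15)²) = 31.077 km.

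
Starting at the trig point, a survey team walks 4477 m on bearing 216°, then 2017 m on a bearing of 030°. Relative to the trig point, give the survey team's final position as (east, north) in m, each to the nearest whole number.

Leg 1 (216°, 4477 m): east 4477 sin 216° = -2631.51, north 4477 cos 216° = -3621.97
Leg 2 (030°, 2017 m): east 2017 sin 30° = 1008.50, north 2017 cos 30° = 1746.77
Summing: -1623.01 m east, -1875.20 m north → (-1623, -1875).

(-1623, -1875)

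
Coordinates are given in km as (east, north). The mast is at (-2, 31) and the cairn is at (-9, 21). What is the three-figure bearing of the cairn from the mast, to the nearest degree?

Δeast = -9 − -2 = -7.00; Δnorth = 21 − 31 = -10.00.
Bearing = atan2(Δeast, Δnorth) mod 360° = 214.99° ≈ 215°.

215°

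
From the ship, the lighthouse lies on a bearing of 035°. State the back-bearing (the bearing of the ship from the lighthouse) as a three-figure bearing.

215°

Back-bearing = 035° + 180° = 215°.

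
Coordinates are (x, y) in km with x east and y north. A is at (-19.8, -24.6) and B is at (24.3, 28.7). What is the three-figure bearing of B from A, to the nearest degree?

Δeast = 24.3 − -19.8 = 44.10; Δnorth = 28.7 − -24.6 = 53.30.
Bearing = atan2(Δeast, Δnorth) mod 360° = 39.60° ≈ 040°.

040°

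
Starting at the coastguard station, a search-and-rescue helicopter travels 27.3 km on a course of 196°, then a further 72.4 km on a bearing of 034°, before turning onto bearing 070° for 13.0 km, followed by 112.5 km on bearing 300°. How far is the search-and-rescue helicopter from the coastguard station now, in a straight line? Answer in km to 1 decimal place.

Leg 1 (196°, 27.3 km): east 27.3 sin 196° = -7.52, north 27.3 cos 196° = -26.24
Leg 2 (034°, 72.4 km): east 72.4 sin 34° = 40.49, north 72.4 cos 34° = 60.02
Leg 3 (070°, 13.0 km): east 13.0 sin 70° = 12.22, north 13.0 cos 70° = 4.45
Leg 4 (300°, 112.5 km): east 112.5 sin 300° = -97.43, north 112.5 cos 300° = 56.25
Net: -52.25 east, 94.48 north. Distance = √((-52.25)² + (94.48)²) = 107.963 km.

108.0 km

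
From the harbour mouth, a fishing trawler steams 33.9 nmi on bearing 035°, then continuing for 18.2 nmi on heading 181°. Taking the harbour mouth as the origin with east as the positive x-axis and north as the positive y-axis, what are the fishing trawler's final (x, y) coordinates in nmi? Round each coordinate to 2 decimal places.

(19.13, 9.57)

Leg 1 (035°, 33.9 nmi): east 33.9 sin 35° = 19.44, north 33.9 cos 35° = 27.77
Leg 2 (181°, 18.2 nmi): east 18.2 sin 181° = -0.32, north 18.2 cos 181° = -18.20
Summing: 19.13 nmi east, 9.57 nmi north → (19.13, 9.57).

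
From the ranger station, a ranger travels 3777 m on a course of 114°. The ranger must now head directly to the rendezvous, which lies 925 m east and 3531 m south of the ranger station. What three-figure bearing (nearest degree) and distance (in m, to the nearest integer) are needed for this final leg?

Leg 1 (114°, 3777 m): east 3777 sin 114° = 3450.46, north 3777 cos 114° = -1536.24
Current position: (3450.46, -1536.24). Target: (925, -3531). Remaining: Δeast = -2525.46, Δnorth = -1994.76.
Bearing = atan2(-2525.46, -1994.76) mod 360° = 231.70°; distance = √((-2525.46)² + (-1994.76)²) = 3218.230 m.

232°, 3218 m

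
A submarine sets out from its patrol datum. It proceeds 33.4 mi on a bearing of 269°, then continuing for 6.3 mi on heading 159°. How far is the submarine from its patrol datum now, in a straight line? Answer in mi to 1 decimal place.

31.8 mi

Leg 1 (269°, 33.4 mi): east 33.4 sin 269° = -33.39, north 33.4 cos 269° = -0.58
Leg 2 (159°, 6.3 mi): east 6.3 sin 159° = 2.26, north 6.3 cos 159° = -5.88
Net: -31.14 east, -6.46 north. Distance = √((-31.14)² + (-6.46)²) = 31.801 mi.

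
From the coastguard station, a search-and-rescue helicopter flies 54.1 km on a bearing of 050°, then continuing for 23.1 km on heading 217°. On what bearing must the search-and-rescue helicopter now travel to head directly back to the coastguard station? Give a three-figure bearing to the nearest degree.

Leg 1 (050°, 54.1 km): east 54.1 sin 50° = 41.44, north 54.1 cos 50° = 34.77
Leg 2 (217°, 23.1 km): east 23.1 sin 217° = -13.90, north 23.1 cos 217° = -18.45
Net displacement: 27.54 east, 16.33 north. Direction back to start is (-27.54, -16.33): bearing = atan2(-27.54, -16.33) mod 360° = 239.34° ≈ 239°.

239°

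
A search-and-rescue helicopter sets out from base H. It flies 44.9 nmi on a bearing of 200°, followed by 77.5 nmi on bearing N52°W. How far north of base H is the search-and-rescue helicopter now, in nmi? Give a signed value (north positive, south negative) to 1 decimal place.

Leg 1 (200°, 44.9 nmi): east 44.9 sin 200° = -15.36, north 44.9 cos 200° = -42.19
Leg 2 (N52°W, 77.5 nmi): east 77.5 sin 308° = -61.07, north 77.5 cos 308° = 47.71
Net north component: 5.52 nmi.

5.5 nmi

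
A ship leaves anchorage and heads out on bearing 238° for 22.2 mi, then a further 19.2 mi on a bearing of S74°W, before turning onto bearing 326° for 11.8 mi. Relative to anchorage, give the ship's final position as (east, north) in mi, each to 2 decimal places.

Leg 1 (238°, 22.2 mi): east 22.2 sin 238° = -18.83, north 22.2 cos 238° = -11.76
Leg 2 (S74°W, 19.2 mi): east 19.2 sin 254° = -18.46, north 19.2 cos 254° = -5.29
Leg 3 (326°, 11.8 mi): east 11.8 sin 326° = -6.60, north 11.8 cos 326° = 9.78
Summing: -43.88 mi east, -7.27 mi north → (-43.88, -7.27).

(-43.88, -7.27)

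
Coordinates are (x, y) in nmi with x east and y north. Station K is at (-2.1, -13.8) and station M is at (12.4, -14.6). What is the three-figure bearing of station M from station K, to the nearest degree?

093°

Δeast = 12.4 − -2.1 = 14.50; Δnorth = -14.6 − -13.8 = -0.80.
Bearing = atan2(Δeast, Δnorth) mod 360° = 93.16° ≈ 093°.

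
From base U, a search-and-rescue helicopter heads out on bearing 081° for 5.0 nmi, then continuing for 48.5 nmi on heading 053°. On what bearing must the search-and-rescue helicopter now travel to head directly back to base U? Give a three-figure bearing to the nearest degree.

Leg 1 (081°, 5.0 nmi): east 5.0 sin 81° = 4.94, north 5.0 cos 81° = 0.78
Leg 2 (053°, 48.5 nmi): east 48.5 sin 53° = 38.73, north 48.5 cos 53° = 29.19
Net displacement: 43.67 east, 29.97 north. Direction back to start is (-43.67, -29.97): bearing = atan2(-43.67, -29.97) mod 360° = 235.54° ≈ 236°.

236°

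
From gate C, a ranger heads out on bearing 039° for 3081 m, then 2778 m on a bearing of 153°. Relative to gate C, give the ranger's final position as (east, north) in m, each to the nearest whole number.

(3200, -81)

Leg 1 (039°, 3081 m): east 3081 sin 39° = 1938.94, north 3081 cos 39° = 2394.39
Leg 2 (153°, 2778 m): east 2778 sin 153° = 1261.19, north 2778 cos 153° = -2475.22
Summing: 3200.12 m east, -80.83 m north → (3200, -81).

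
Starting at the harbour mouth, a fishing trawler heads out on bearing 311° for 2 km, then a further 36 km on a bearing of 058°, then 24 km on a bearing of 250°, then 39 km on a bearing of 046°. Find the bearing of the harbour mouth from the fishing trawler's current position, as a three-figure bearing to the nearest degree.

221°

Leg 1 (311°, 2 km): east 2 sin 311° = -1.51, north 2 cos 311° = 1.31
Leg 2 (058°, 36 km): east 36 sin 58° = 30.53, north 36 cos 58° = 19.08
Leg 3 (250°, 24 km): east 24 sin 250° = -22.55, north 24 cos 250° = -8.21
Leg 4 (046°, 39 km): east 39 sin 46° = 28.05, north 39 cos 46° = 27.09
Net displacement: 34.52 east, 39.27 north. Direction back to start is (-34.52, -39.27): bearing = atan2(-34.52, -39.27) mod 360° = 221.32° ≈ 221°.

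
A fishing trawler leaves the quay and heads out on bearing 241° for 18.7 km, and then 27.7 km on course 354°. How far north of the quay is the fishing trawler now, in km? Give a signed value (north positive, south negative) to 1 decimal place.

Leg 1 (241°, 18.7 km): east 18.7 sin 241° = -16.36, north 18.7 cos 241° = -9.07
Leg 2 (354°, 27.7 km): east 27.7 sin 354° = -2.90, north 27.7 cos 354° = 27.55
Net north component: 18.48 km.

18.5 km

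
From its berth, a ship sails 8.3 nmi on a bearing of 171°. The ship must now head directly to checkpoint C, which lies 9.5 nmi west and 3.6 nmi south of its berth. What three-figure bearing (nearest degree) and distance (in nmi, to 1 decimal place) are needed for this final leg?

Leg 1 (171°, 8.3 nmi): east 8.3 sin 171° = 1.30, north 8.3 cos 171° = -8.20
Current position: (1.30, -8.20). Target: (-9.5, -3.6). Remaining: Δeast = -10.80, Δnorth = 4.60.
Bearing = atan2(-10.80, 4.60) mod 360° = 293.06°; distance = √((-10.80)² + (4.60)²) = 11.737 nmi.

293°, 11.7 nmi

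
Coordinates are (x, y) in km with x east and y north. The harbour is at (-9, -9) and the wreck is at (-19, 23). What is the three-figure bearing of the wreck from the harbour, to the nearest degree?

343°

Δeast = -19 − -9 = -10.00; Δnorth = 23 − -9 = 32.00.
Bearing = atan2(Δeast, Δnorth) mod 360° = 342.65° ≈ 343°.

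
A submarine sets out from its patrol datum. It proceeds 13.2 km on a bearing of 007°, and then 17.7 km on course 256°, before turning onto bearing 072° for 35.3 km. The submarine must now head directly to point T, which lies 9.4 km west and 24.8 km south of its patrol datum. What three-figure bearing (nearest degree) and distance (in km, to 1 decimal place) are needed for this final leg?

Leg 1 (007°, 13.2 km): east 13.2 sin 7° = 1.61, north 13.2 cos 7° = 13.10
Leg 2 (256°, 17.7 km): east 17.7 sin 256° = -17.17, north 17.7 cos 256° = -4.28
Leg 3 (072°, 35.3 km): east 35.3 sin 72° = 33.57, north 35.3 cos 72° = 10.91
Current position: (18.01, 19.73). Target: (-9.4, -24.8). Remaining: Δeast = -27.41, Δnorth = -44.53.
Bearing = atan2(-27.41, -44.53) mod 360° = 211.61°; distance = √((-27.41)² + (-44.53)²) = 52.286 km.

212°, 52.3 km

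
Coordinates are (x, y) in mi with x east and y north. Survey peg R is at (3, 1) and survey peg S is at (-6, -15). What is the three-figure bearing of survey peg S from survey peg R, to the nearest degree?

Δeast = -6 − 3 = -9.00; Δnorth = -15 − 1 = -16.00.
Bearing = atan2(Δeast, Δnorth) mod 360° = 209.36° ≈ 209°.

209°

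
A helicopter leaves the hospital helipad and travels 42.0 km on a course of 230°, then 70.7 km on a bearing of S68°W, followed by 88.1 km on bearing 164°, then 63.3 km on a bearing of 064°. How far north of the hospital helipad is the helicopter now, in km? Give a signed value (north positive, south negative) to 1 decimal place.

Leg 1 (230°, 42.0 km): east 42.0 sin 230° = -32.17, north 42.0 cos 230° = -27.00
Leg 2 (S68°W, 70.7 km): east 70.7 sin 248° = -65.55, north 70.7 cos 248° = -26.48
Leg 3 (164°, 88.1 km): east 88.1 sin 164° = 24.28, north 88.1 cos 164° = -84.69
Leg 4 (064°, 63.3 km): east 63.3 sin 64° = 56.89, north 63.3 cos 64° = 27.75
Net north component: -110.42 km.

-110.4 km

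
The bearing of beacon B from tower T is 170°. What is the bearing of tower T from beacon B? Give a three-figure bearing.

Back-bearing = 170° + 180° = 350°.

350°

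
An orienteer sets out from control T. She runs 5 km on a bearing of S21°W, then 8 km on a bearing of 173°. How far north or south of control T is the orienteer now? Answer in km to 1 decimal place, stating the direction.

Leg 1 (S21°W, 5 km): east 5 sin 201° = -1.79, north 5 cos 201° = -4.67
Leg 2 (173°, 8 km): east 8 sin 173° = 0.97, north 8 cos 173° = -7.94
Net north component: -12.61 km.

12.6 km south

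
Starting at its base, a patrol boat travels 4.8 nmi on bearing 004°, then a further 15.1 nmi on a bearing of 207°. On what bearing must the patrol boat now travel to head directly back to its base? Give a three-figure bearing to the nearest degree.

Leg 1 (004°, 4.8 nmi): east 4.8 sin 4° = 0.33, north 4.8 cos 4° = 4.79
Leg 2 (207°, 15.1 nmi): east 15.1 sin 207° = -6.86, north 15.1 cos 207° = -13.45
Net displacement: -6.52 east, -8.67 north. Direction back to start is (6.52, 8.67): bearing = atan2(6.52, 8.67) mod 360° = 36.96° ≈ 037°.

037°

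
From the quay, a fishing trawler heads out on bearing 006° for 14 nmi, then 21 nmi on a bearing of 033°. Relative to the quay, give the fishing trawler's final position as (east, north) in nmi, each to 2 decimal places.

(12.90, 31.54)

Leg 1 (006°, 14 nmi): east 14 sin 6° = 1.46, north 14 cos 6° = 13.92
Leg 2 (033°, 21 nmi): east 21 sin 33° = 11.44, north 21 cos 33° = 17.61
Summing: 12.90 nmi east, 31.54 nmi north → (12.90, 31.54).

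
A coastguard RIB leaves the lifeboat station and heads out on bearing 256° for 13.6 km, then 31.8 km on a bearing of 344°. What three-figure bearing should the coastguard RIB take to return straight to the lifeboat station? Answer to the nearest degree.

141°

Leg 1 (256°, 13.6 km): east 13.6 sin 256° = -13.20, north 13.6 cos 256° = -3.29
Leg 2 (344°, 31.8 km): east 31.8 sin 344° = -8.77, north 31.8 cos 344° = 30.57
Net displacement: -21.96 east, 27.28 north. Direction back to start is (21.96, -27.28): bearing = atan2(21.96, -27.28) mod 360° = 141.16° ≈ 141°.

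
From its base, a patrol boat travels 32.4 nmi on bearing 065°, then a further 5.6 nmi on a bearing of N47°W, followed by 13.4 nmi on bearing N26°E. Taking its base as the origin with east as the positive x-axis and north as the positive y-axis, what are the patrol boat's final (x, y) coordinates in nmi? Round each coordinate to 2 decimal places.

(31.14, 29.56)

Leg 1 (065°, 32.4 nmi): east 32.4 sin 65° = 29.36, north 32.4 cos 65° = 13.69
Leg 2 (N47°W, 5.6 nmi): east 5.6 sin 313° = -4.10, north 5.6 cos 313° = 3.82
Leg 3 (N26°E, 13.4 nmi): east 13.4 sin 26° = 5.87, north 13.4 cos 26° = 12.04
Summing: 31.14 nmi east, 29.56 nmi north → (31.14, 29.56).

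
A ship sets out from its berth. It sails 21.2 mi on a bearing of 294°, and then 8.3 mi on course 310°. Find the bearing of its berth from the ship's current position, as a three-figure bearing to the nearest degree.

Leg 1 (294°, 21.2 mi): east 21.2 sin 294° = -19.37, north 21.2 cos 294° = 8.62
Leg 2 (310°, 8.3 mi): east 8.3 sin 310° = -6.36, north 8.3 cos 310° = 5.34
Net displacement: -25.73 east, 13.96 north. Direction back to start is (25.73, -13.96): bearing = atan2(25.73, -13.96) mod 360° = 118.48° ≈ 118°.

118°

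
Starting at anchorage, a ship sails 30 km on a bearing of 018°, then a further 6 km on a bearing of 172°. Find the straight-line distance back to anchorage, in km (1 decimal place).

Leg 1 (018°, 30 km): east 30 sin 18° = 9.27, north 30 cos 18° = 28.53
Leg 2 (172°, 6 km): east 6 sin 172° = 0.84, north 6 cos 172° = -5.94
Net: 10.11 east, 22.59 north. Distance = √((10.11)² + (22.59)²) = 24.747 km.

24.7 km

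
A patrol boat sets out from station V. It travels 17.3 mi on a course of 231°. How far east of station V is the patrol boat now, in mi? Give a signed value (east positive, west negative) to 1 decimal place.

-13.4 mi

Leg 1 (231°, 17.3 mi): east 17.3 sin 231° = -13.44, north 17.3 cos 231° = -10.89
Net east component: -13.44 mi.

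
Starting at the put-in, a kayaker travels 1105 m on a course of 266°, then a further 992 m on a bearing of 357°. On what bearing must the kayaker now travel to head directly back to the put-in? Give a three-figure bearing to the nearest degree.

128°

Leg 1 (266°, 1105 m): east 1105 sin 266° = -1102.31, north 1105 cos 266° = -77.08
Leg 2 (357°, 992 m): east 992 sin 357° = -51.92, north 992 cos 357° = 990.64
Net displacement: -1154.23 east, 913.56 north. Direction back to start is (1154.23, -913.56): bearing = atan2(1154.23, -913.56) mod 360° = 128.36° ≈ 128°.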